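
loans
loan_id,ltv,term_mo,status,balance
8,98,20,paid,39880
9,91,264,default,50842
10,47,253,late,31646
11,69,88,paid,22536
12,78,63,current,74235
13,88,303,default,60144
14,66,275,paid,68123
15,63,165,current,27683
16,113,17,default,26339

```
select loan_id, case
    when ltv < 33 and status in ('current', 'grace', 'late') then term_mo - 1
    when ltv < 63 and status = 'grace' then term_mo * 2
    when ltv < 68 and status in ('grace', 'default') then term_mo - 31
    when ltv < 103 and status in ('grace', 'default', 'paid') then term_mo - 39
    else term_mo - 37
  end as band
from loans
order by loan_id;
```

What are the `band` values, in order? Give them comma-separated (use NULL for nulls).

loan_id=8: ltv < 103 and status in ('grace', 'default', 'paid') → -19
loan_id=9: ltv < 103 and status in ('grace', 'default', 'paid') → 225
loan_id=10: ELSE → 216
loan_id=11: ltv < 103 and status in ('grace', 'default', 'paid') → 49
loan_id=12: ELSE → 26
loan_id=13: ltv < 103 and status in ('grace', 'default', 'paid') → 264
loan_id=14: ltv < 103 and status in ('grace', 'default', 'paid') → 236
loan_id=15: ELSE → 128
loan_id=16: ELSE → -20

-19, 225, 216, 49, 26, 264, 236, 128, -20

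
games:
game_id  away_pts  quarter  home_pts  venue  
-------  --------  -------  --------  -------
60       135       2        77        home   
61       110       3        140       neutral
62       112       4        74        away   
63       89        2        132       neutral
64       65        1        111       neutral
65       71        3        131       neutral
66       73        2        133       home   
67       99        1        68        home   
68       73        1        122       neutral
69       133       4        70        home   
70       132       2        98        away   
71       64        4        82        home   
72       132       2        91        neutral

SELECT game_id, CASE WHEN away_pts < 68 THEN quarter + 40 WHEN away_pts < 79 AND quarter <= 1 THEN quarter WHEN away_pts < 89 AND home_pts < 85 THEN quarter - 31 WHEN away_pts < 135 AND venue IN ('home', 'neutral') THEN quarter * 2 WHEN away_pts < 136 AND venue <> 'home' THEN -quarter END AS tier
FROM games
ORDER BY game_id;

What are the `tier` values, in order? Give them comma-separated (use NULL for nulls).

NULL, 6, -4, 4, 41, 6, 4, 2, 1, 8, -2, 44, 4

game_id=60: (no match → NULL) → NULL
game_id=61: away_pts < 135 AND venue IN ('home', 'neutral') → 6
game_id=62: away_pts < 136 AND venue <> 'home' → -4
game_id=63: away_pts < 135 AND venue IN ('home', 'neutral') → 4
game_id=64: away_pts < 68 → 41
game_id=65: away_pts < 135 AND venue IN ('home', 'neutral') → 6
game_id=66: away_pts < 135 AND venue IN ('home', 'neutral') → 4
game_id=67: away_pts < 135 AND venue IN ('home', 'neutral') → 2
game_id=68: away_pts < 79 AND quarter <= 1 → 1
game_id=69: away_pts < 135 AND venue IN ('home', 'neutral') → 8
game_id=70: away_pts < 136 AND venue <> 'home' → -2
game_id=71: away_pts < 68 → 44
game_id=72: away_pts < 135 AND venue IN ('home', 'neutral') → 4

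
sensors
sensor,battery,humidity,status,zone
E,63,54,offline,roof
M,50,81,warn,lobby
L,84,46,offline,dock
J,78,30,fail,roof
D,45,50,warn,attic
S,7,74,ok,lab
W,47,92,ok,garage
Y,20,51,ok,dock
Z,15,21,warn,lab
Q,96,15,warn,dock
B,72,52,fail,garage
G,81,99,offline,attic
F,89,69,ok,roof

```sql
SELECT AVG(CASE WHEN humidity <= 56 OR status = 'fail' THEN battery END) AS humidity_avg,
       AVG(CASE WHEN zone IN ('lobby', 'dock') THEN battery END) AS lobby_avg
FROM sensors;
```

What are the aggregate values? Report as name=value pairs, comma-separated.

[humidity_avg: humidity <= 56 OR status = 'fail']
sensor=E: ✓ → 63
sensor=M: ✗
sensor=L: ✓ → 84
sensor=J: ✓ → 78
sensor=D: ✓ → 45
sensor=S: ✗
sensor=W: ✗
sensor=Y: ✓ → 20
sensor=Z: ✓ → 15
sensor=Q: ✓ → 96
sensor=B: ✓ → 72
sensor=G: ✗
sensor=F: ✗
humidity_avg = (63 + 84 + 78 + 45 + 20 + 15 + 96 + 72) / 8 = 59.125
—
[lobby_avg: zone IN ('lobby', 'dock')]
sensor=E: ✗
sensor=M: ✓ → 50
sensor=L: ✓ → 84
sensor=J: ✗
sensor=D: ✗
sensor=S: ✗
sensor=W: ✗
sensor=Y: ✓ → 20
sensor=Z: ✗
sensor=Q: ✓ → 96
sensor=B: ✗
sensor=G: ✗
sensor=F: ✗
lobby_avg = (50 + 84 + 20 + 96) / 4 = 62.5

humidity_avg=59.125, lobby_avg=62.5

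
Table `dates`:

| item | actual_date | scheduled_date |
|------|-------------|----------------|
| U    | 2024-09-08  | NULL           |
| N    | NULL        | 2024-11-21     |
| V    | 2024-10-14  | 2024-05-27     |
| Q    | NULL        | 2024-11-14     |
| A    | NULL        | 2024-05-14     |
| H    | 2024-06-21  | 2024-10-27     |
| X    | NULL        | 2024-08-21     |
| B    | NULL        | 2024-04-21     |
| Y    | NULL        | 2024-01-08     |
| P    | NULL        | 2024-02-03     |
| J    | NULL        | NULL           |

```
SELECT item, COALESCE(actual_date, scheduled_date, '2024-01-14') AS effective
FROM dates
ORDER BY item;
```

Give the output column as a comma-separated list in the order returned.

item=A: actual_date=NULL, scheduled_date=2024-05-14 → 2024-05-14
item=B: actual_date=NULL, scheduled_date=2024-04-21 → 2024-04-21
item=H: actual_date=2024-06-21 → 2024-06-21
item=J: actual_date=NULL, scheduled_date=NULL, → literal 2024-01-14 → 2024-01-14
item=N: actual_date=NULL, scheduled_date=2024-11-21 → 2024-11-21
item=P: actual_date=NULL, scheduled_date=2024-02-03 → 2024-02-03
item=Q: actual_date=NULL, scheduled_date=2024-11-14 → 2024-11-14
item=U: actual_date=2024-09-08 → 2024-09-08
item=V: actual_date=2024-10-14 → 2024-10-14
item=X: actual_date=NULL, scheduled_date=2024-08-21 → 2024-08-21
item=Y: actual_date=NULL, scheduled_date=2024-01-08 → 2024-01-08

2024-05-14, 2024-04-21, 2024-06-21, 2024-01-14, 2024-11-21, 2024-02-03, 2024-11-14, 2024-09-08, 2024-10-14, 2024-08-21, 2024-01-08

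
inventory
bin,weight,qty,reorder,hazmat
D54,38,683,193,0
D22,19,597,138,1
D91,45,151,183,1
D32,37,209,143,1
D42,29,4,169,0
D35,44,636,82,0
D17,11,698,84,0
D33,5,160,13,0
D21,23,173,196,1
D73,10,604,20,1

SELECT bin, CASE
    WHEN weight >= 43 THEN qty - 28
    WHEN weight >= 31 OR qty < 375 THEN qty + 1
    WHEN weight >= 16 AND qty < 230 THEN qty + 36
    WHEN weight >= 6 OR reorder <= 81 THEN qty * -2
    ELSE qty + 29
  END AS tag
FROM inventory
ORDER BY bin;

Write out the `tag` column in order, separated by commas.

bin=D17: weight >= 6 OR reorder <= 81 → -1396
bin=D21: weight >= 31 OR qty < 375 → 174
bin=D22: weight >= 6 OR reorder <= 81 → -1194
bin=D32: weight >= 31 OR qty < 375 → 210
bin=D33: weight >= 31 OR qty < 375 → 161
bin=D35: weight >= 43 → 608
bin=D42: weight >= 31 OR qty < 375 → 5
bin=D54: weight >= 31 OR qty < 375 → 684
bin=D73: weight >= 6 OR reorder <= 81 → -1208
bin=D91: weight >= 43 → 123

-1396, 174, -1194, 210, 161, 608, 5, 684, -1208, 123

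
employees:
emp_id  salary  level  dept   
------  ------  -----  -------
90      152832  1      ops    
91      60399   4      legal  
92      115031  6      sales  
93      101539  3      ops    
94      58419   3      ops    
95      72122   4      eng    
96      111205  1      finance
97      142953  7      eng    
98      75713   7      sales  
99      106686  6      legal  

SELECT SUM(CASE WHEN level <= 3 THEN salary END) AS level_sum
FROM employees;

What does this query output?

emp_id=90: ✓ → 152832
emp_id=91: ✗
emp_id=92: ✗
emp_id=93: ✓ → 101539
emp_id=94: ✓ → 58419
emp_id=95: ✗
emp_id=96: ✓ → 111205
emp_id=97: ✗
emp_id=98: ✗
emp_id=99: ✗
level_sum = 152832 + 101539 + 58419 + 111205 = 423995

423995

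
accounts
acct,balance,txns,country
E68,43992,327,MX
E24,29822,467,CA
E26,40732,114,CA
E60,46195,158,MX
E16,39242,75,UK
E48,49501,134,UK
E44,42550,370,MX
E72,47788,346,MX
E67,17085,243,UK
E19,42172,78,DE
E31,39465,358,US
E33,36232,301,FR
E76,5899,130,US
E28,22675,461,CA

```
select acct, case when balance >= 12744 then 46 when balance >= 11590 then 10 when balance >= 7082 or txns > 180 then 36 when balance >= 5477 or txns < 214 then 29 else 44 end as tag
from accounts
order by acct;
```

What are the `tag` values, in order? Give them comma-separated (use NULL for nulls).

46, 46, 46, 46, 46, 46, 46, 46, 46, 46, 46, 46, 46, 29

acct=E16: balance >= 12744 → 46
acct=E19: balance >= 12744 → 46
acct=E24: balance >= 12744 → 46
acct=E26: balance >= 12744 → 46
acct=E28: balance >= 12744 → 46
acct=E31: balance >= 12744 → 46
acct=E33: balance >= 12744 → 46
acct=E44: balance >= 12744 → 46
acct=E48: balance >= 12744 → 46
acct=E60: balance >= 12744 → 46
acct=E67: balance >= 12744 → 46
acct=E68: balance >= 12744 → 46
acct=E72: balance >= 12744 → 46
acct=E76: balance >= 5477 or txns < 214 → 29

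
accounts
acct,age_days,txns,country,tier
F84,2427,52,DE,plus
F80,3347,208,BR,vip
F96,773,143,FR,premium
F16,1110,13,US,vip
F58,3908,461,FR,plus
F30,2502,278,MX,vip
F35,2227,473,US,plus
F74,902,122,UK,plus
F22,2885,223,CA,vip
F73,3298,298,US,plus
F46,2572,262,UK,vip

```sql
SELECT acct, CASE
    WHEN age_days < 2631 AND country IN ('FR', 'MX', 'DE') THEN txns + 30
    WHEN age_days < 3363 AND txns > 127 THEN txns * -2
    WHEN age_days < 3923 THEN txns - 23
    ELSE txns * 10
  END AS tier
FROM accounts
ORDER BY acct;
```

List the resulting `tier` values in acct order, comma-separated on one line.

-10, -446, 308, -946, -524, 438, -596, 99, -416, 82, 173

acct=F16: age_days < 3923 → -10
acct=F22: age_days < 3363 AND txns > 127 → -446
acct=F30: age_days < 2631 AND country IN ('FR', 'MX', 'DE') → 308
acct=F35: age_days < 3363 AND txns > 127 → -946
acct=F46: age_days < 3363 AND txns > 127 → -524
acct=F58: age_days < 3923 → 438
acct=F73: age_days < 3363 AND txns > 127 → -596
acct=F74: age_days < 3923 → 99
acct=F80: age_days < 3363 AND txns > 127 → -416
acct=F84: age_days < 2631 AND country IN ('FR', 'MX', 'DE') → 82
acct=F96: age_days < 2631 AND country IN ('FR', 'MX', 'DE') → 173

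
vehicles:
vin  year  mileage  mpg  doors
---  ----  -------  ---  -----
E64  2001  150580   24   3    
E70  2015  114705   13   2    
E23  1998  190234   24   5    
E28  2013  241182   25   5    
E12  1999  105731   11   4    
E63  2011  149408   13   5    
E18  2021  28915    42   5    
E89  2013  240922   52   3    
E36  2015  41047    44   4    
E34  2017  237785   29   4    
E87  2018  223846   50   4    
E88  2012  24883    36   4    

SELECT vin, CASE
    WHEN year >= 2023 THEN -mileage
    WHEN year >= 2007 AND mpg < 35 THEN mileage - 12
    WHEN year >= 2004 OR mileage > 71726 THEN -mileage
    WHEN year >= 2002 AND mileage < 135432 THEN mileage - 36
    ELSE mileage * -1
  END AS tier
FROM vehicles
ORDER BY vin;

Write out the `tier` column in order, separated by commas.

vin=E12: year >= 2004 OR mileage > 71726 → -105731
vin=E18: year >= 2004 OR mileage > 71726 → -28915
vin=E23: year >= 2004 OR mileage > 71726 → -190234
vin=E28: year >= 2007 AND mpg < 35 → 241170
vin=E34: year >= 2007 AND mpg < 35 → 237773
vin=E36: year >= 2004 OR mileage > 71726 → -41047
vin=E63: year >= 2007 AND mpg < 35 → 149396
vin=E64: year >= 2004 OR mileage > 71726 → -150580
vin=E70: year >= 2007 AND mpg < 35 → 114693
vin=E87: year >= 2004 OR mileage > 71726 → -223846
vin=E88: year >= 2004 OR mileage > 71726 → -24883
vin=E89: year >= 2004 OR mileage > 71726 → -240922

-105731, -28915, -190234, 241170, 237773, -41047, 149396, -150580, 114693, -223846, -24883, -240922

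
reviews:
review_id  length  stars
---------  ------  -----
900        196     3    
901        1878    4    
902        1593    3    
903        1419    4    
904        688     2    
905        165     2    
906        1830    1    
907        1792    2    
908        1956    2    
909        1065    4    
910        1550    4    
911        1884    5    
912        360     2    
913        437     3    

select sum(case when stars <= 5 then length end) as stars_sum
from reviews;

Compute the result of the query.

review_id=900: ✓ → 196
review_id=901: ✓ → 1878
review_id=902: ✓ → 1593
review_id=903: ✓ → 1419
review_id=904: ✓ → 688
review_id=905: ✓ → 165
review_id=906: ✓ → 1830
review_id=907: ✓ → 1792
review_id=908: ✓ → 1956
review_id=909: ✓ → 1065
review_id=910: ✓ → 1550
review_id=911: ✓ → 1884
review_id=912: ✓ → 360
review_id=913: ✓ → 437
stars_sum = 196 + 1878 + 1593 + 1419 + 688 + 165 + 1830 + 1792 + 1956 + 1065 + 1550 + 1884 + 360 + 437 = 16813

16813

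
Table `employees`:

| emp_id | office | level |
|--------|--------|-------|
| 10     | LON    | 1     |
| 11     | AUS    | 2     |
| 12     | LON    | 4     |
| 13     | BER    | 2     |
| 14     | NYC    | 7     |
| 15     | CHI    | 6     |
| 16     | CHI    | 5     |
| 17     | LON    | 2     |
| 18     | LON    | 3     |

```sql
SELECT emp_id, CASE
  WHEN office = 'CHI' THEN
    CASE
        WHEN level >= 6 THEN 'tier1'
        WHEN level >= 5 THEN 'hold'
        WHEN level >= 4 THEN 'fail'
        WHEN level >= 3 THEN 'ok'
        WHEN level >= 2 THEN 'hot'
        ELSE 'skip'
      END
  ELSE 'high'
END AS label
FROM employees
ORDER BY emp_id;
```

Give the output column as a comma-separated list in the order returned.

high, high, high, high, high, tier1, hold, high, high

emp_id=10: office='LON' → outer ELSE → high
emp_id=11: office='AUS' → outer ELSE → high
emp_id=12: office='LON' → outer ELSE → high
emp_id=13: office='BER' → outer ELSE → high
emp_id=14: office='NYC' → outer ELSE → high
emp_id=15: office='CHI' → inner[level >= 6] → tier1
emp_id=16: office='CHI' → inner[level >= 5] → hold
emp_id=17: office='LON' → outer ELSE → high
emp_id=18: office='LON' → outer ELSE → high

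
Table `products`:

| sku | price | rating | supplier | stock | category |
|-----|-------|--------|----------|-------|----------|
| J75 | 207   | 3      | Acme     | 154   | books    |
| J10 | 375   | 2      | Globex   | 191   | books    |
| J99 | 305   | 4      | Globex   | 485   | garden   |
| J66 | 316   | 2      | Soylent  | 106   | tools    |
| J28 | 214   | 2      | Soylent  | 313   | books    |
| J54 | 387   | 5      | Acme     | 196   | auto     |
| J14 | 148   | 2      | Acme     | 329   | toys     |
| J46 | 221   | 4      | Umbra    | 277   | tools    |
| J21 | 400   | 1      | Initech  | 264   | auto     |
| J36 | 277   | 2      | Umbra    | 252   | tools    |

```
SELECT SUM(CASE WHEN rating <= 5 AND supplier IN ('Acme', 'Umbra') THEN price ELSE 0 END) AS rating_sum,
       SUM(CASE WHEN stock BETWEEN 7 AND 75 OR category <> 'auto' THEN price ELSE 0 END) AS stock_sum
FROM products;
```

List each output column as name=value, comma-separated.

rating_sum=1240, stock_sum=2063

[rating_sum: rating <= 5 AND supplier IN ('Acme', 'Umbra')]
sku=J75: ✓ → 207
sku=J10: ✗
sku=J99: ✗
sku=J66: ✗
sku=J28: ✗
sku=J54: ✓ → 387
sku=J14: ✓ → 148
sku=J46: ✓ → 221
sku=J21: ✗
sku=J36: ✓ → 277
rating_sum = 207 + 387 + 148 + 221 + 277 = 1240
—
[stock_sum: stock BETWEEN 7 AND 75 OR category <> 'auto']
sku=J75: ✓ → 207
sku=J10: ✓ → 375
sku=J99: ✓ → 305
sku=J66: ✓ → 316
sku=J28: ✓ → 214
sku=J54: ✗
sku=J14: ✓ → 148
sku=J46: ✓ → 221
sku=J21: ✗
sku=J36: ✓ → 277
stock_sum = 207 + 375 + 305 + 316 + 214 + 148 + 221 + 277 = 2063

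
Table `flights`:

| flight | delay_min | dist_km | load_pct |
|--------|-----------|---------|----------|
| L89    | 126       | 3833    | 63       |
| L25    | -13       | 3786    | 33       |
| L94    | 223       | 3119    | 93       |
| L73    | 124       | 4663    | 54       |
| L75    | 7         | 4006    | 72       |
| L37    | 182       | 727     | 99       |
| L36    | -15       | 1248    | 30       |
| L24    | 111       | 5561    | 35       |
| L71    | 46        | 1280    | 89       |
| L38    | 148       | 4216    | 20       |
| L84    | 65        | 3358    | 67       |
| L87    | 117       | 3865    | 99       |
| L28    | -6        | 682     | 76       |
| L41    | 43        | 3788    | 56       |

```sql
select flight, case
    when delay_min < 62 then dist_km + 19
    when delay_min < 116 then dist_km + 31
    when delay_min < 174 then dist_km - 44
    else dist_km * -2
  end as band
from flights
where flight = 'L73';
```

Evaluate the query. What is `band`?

4619

flight = L73: delay_min=124, dist_km=4663, load_pct=54.
delay_min < 62 → false
delay_min < 116 → false
delay_min < 174 → true → 4619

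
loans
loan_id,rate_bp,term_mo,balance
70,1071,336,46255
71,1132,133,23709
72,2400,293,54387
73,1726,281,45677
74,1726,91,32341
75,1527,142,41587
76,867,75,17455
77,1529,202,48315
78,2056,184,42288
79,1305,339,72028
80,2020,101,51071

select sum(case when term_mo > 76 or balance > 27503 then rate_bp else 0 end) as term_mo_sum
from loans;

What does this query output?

16492

loan_id=70: ✓ → 1071
loan_id=71: ✓ → 1132
loan_id=72: ✓ → 2400
loan_id=73: ✓ → 1726
loan_id=74: ✓ → 1726
loan_id=75: ✓ → 1527
loan_id=76: ✗
loan_id=77: ✓ → 1529
loan_id=78: ✓ → 2056
loan_id=79: ✓ → 1305
loan_id=80: ✓ → 2020
term_mo_sum = 1071 + 1132 + 2400 + 1726 + 1726 + 1527 + 1529 + 2056 + 1305 + 2020 = 16492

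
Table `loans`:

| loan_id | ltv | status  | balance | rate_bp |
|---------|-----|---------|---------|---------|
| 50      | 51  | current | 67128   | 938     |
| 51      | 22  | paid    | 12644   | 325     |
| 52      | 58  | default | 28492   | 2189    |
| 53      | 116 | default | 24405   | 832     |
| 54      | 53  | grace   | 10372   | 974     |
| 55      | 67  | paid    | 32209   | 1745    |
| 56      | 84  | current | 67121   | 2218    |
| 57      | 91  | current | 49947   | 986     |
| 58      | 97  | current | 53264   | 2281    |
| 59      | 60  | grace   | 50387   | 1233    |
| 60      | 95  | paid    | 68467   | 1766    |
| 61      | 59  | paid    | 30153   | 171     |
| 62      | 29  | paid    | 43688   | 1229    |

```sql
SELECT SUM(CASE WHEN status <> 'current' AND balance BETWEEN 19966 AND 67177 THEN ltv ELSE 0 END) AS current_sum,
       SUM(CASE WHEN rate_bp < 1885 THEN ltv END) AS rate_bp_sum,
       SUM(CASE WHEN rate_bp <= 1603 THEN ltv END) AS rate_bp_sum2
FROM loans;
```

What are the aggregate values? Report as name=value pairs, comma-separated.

[current_sum: status <> 'current' AND balance BETWEEN 19966 AND 67177]
loan_id=50: ✗
loan_id=51: ✗
loan_id=52: ✓ → 58
loan_id=53: ✓ → 116
loan_id=54: ✗
loan_id=55: ✓ → 67
loan_id=56: ✗
loan_id=57: ✗
loan_id=58: ✗
loan_id=59: ✓ → 60
loan_id=60: ✗
loan_id=61: ✓ → 59
loan_id=62: ✓ → 29
current_sum = 58 + 116 + 67 + 60 + 59 + 29 = 389
—
[rate_bp_sum: rate_bp < 1885]
loan_id=50: ✓ → 51
loan_id=51: ✓ → 22
loan_id=52: ✗
loan_id=53: ✓ → 116
loan_id=54: ✓ → 53
loan_id=55: ✓ → 67
loan_id=56: ✗
loan_id=57: ✓ → 91
loan_id=58: ✗
loan_id=59: ✓ → 60
loan_id=60: ✓ → 95
loan_id=61: ✓ → 59
loan_id=62: ✓ → 29
rate_bp_sum = 51 + 22 + 116 + 53 + 67 + 91 + 60 + 95 + 59 + 29 = 643
—
[rate_bp_sum2: rate_bp <= 1603]
loan_id=50: ✓ → 51
loan_id=51: ✓ → 22
loan_id=52: ✗
loan_id=53: ✓ → 116
loan_id=54: ✓ → 53
loan_id=55: ✗
loan_id=56: ✗
loan_id=57: ✓ → 91
loan_id=58: ✗
loan_id=59: ✓ → 60
loan_id=60: ✗
loan_id=61: ✓ → 59
loan_id=62: ✓ → 29
rate_bp_sum2 = 51 + 22 + 116 + 53 + 91 + 60 + 59 + 29 = 481

current_sum=389, rate_bp_sum=643, rate_bp_sum2=481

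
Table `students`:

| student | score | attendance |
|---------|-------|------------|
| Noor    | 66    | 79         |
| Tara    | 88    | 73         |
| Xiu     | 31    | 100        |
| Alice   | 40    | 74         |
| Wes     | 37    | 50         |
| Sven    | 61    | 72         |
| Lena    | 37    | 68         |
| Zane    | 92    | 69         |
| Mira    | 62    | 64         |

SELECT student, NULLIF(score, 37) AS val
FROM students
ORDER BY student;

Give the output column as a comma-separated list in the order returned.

student=Alice: score=40 vs 37: differ → 40
student=Lena: score=37 vs 37: equal → NULL
student=Mira: score=62 vs 37: differ → 62
student=Noor: score=66 vs 37: differ → 66
student=Sven: score=61 vs 37: differ → 61
student=Tara: score=88 vs 37: differ → 88
student=Wes: score=37 vs 37: equal → NULL
student=Xiu: score=31 vs 37: differ → 31
student=Zane: score=92 vs 37: differ → 92

40, NULL, 62, 66, 61, 88, NULL, 31, 92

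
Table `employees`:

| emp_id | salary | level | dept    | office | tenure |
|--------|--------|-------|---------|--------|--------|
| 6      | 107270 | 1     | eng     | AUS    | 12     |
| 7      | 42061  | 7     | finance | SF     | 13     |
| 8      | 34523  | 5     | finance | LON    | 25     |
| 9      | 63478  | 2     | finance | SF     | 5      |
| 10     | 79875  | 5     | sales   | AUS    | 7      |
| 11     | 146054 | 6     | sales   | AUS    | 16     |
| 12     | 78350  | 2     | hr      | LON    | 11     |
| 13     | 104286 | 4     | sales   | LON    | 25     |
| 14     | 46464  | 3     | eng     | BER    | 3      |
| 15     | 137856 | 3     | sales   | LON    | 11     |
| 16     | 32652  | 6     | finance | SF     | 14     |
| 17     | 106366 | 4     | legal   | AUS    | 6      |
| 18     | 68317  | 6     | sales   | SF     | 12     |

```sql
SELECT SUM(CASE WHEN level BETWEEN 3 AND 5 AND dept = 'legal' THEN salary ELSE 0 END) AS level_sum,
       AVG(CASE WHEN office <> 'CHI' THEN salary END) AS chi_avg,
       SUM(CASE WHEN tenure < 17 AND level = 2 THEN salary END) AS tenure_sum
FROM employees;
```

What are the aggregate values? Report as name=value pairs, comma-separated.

[level_sum: level BETWEEN 3 AND 5 AND dept = 'legal']
emp_id=6: ✗
emp_id=7: ✗
emp_id=8: ✗
emp_id=9: ✗
emp_id=10: ✗
emp_id=11: ✗
emp_id=12: ✗
emp_id=13: ✗
emp_id=14: ✗
emp_id=15: ✗
emp_id=16: ✗
emp_id=17: ✓ → 106366
emp_id=18: ✗
level_sum = 106366
—
[chi_avg: office <> 'CHI']
emp_id=6: ✓ → 107270
emp_id=7: ✓ → 42061
emp_id=8: ✓ → 34523
emp_id=9: ✓ → 63478
emp_id=10: ✓ → 79875
emp_id=11: ✓ → 146054
emp_id=12: ✓ → 78350
emp_id=13: ✓ → 104286
emp_id=14: ✓ → 46464
emp_id=15: ✓ → 137856
emp_id=16: ✓ → 32652
emp_id=17: ✓ → 106366
emp_id=18: ✓ → 68317
chi_avg = (107270 + 42061 + 34523 + 63478 + 79875 + 146054 + 78350 + 104286 + 46464 + 137856 + 32652 + 106366 + 68317) / 13 = 80580.9230769231
—
[tenure_sum: tenure < 17 AND level = 2]
emp_id=6: ✗
emp_id=7: ✗
emp_id=8: ✗
emp_id=9: ✓ → 63478
emp_id=10: ✗
emp_id=11: ✗
emp_id=12: ✓ → 78350
emp_id=13: ✗
emp_id=14: ✗
emp_id=15: ✗
emp_id=16: ✗
emp_id=17: ✗
emp_id=18: ✗
tenure_sum = 63478 + 78350 = 141828

level_sum=106366, chi_avg=80580.9230769231, tenure_sum=141828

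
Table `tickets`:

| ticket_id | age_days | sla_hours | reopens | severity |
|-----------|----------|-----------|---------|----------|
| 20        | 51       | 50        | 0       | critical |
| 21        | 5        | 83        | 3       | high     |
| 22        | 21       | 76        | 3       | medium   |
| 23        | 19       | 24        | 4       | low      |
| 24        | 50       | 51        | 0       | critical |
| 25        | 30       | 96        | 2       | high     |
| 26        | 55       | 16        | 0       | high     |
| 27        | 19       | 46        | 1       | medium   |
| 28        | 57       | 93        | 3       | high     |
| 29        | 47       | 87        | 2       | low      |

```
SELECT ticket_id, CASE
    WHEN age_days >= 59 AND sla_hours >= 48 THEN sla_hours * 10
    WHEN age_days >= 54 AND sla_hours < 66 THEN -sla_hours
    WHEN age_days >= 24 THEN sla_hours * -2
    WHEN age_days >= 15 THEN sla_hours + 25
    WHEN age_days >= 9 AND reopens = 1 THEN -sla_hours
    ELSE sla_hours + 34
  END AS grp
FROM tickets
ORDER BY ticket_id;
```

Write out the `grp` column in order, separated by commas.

ticket_id=20: age_days >= 24 → -100
ticket_id=21: ELSE → 117
ticket_id=22: age_days >= 15 → 101
ticket_id=23: age_days >= 15 → 49
ticket_id=24: age_days >= 24 → -102
ticket_id=25: age_days >= 24 → -192
ticket_id=26: age_days >= 54 AND sla_hours < 66 → -16
ticket_id=27: age_days >= 15 → 71
ticket_id=28: age_days >= 24 → -186
ticket_id=29: age_days >= 24 → -174

-100, 117, 101, 49, -102, -192, -16, 71, -186, -174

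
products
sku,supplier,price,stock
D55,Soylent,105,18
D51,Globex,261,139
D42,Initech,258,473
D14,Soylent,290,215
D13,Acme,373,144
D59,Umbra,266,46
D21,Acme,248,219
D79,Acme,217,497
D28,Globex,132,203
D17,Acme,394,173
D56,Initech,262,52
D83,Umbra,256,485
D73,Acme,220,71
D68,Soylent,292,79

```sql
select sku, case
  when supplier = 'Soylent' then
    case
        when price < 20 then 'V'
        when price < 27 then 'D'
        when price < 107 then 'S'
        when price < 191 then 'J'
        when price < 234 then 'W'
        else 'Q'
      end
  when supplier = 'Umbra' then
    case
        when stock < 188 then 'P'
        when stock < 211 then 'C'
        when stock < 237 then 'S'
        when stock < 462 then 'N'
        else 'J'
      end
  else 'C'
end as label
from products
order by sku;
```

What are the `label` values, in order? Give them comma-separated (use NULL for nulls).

sku=D13: supplier='Acme' → outer ELSE → C
sku=D14: supplier='Soylent' → inner[ELSE] → Q
sku=D17: supplier='Acme' → outer ELSE → C
sku=D21: supplier='Acme' → outer ELSE → C
sku=D28: supplier='Globex' → outer ELSE → C
sku=D42: supplier='Initech' → outer ELSE → C
sku=D51: supplier='Globex' → outer ELSE → C
sku=D55: supplier='Soylent' → inner[price < 107] → S
sku=D56: supplier='Initech' → outer ELSE → C
sku=D59: supplier='Umbra' → inner[stock < 188] → P
sku=D68: supplier='Soylent' → inner[ELSE] → Q
sku=D73: supplier='Acme' → outer ELSE → C
sku=D79: supplier='Acme' → outer ELSE → C
sku=D83: supplier='Umbra' → inner[ELSE] → J

C, Q, C, C, C, C, C, S, C, P, Q, C, C, J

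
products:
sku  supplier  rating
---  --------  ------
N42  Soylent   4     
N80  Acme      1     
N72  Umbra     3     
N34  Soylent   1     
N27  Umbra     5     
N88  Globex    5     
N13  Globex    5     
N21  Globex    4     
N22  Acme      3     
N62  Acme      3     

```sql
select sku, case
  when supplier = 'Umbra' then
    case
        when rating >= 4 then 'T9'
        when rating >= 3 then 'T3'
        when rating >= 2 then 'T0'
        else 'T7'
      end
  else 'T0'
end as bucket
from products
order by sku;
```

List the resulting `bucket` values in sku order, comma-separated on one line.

T0, T0, T0, T9, T0, T0, T0, T3, T0, T0

sku=N13: supplier='Globex' → outer ELSE → T0
sku=N21: supplier='Globex' → outer ELSE → T0
sku=N22: supplier='Acme' → outer ELSE → T0
sku=N27: supplier='Umbra' → inner[rating >= 4] → T9
sku=N34: supplier='Soylent' → outer ELSE → T0
sku=N42: supplier='Soylent' → outer ELSE → T0
sku=N62: supplier='Acme' → outer ELSE → T0
sku=N72: supplier='Umbra' → inner[rating >= 3] → T3
sku=N80: supplier='Acme' → outer ELSE → T0
sku=N88: supplier='Globex' → outer ELSE → T0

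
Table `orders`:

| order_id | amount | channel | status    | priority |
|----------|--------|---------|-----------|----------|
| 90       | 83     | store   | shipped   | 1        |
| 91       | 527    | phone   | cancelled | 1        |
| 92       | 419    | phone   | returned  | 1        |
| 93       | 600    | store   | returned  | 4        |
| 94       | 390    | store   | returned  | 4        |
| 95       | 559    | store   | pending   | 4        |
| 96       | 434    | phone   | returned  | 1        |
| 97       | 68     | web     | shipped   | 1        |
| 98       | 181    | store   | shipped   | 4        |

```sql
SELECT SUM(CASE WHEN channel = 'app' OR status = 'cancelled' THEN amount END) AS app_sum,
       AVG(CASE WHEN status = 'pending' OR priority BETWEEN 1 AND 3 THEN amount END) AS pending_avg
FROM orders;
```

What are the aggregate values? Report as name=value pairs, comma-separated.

[app_sum: channel = 'app' OR status = 'cancelled']
order_id=90: ✗
order_id=91: ✓ → 527
order_id=92: ✗
order_id=93: ✗
order_id=94: ✗
order_id=95: ✗
order_id=96: ✗
order_id=97: ✗
order_id=98: ✗
app_sum = 527
—
[pending_avg: status = 'pending' OR priority BETWEEN 1 AND 3]
order_id=90: ✓ → 83
order_id=91: ✓ → 527
order_id=92: ✓ → 419
order_id=93: ✗
order_id=94: ✗
order_id=95: ✓ → 559
order_id=96: ✓ → 434
order_id=97: ✓ → 68
order_id=98: ✗
pending_avg = (83 + 527 + 419 + 559 + 434 + 68) / 6 = 348.3333333333

app_sum=527, pending_avg=348.3333333333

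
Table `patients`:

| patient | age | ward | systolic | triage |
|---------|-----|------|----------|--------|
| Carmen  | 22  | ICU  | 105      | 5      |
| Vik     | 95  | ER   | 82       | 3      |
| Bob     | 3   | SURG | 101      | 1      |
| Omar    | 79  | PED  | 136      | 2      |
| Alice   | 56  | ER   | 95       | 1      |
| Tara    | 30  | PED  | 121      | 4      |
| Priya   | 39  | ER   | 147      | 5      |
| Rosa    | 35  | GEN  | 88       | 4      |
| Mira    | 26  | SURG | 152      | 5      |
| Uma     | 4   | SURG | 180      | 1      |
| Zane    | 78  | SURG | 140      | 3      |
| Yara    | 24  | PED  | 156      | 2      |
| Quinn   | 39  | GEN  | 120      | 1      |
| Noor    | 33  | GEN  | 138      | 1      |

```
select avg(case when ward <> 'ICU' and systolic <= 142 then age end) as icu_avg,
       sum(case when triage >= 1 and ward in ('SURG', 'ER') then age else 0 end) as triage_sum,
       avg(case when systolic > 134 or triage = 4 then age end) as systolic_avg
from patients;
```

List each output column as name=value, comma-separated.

[icu_avg: ward <> 'ICU' and systolic <= 142]
patient=Carmen: ✗
patient=Vik: ✓ → 95
patient=Bob: ✓ → 3
patient=Omar: ✓ → 79
patient=Alice: ✓ → 56
patient=Tara: ✓ → 30
patient=Priya: ✗
patient=Rosa: ✓ → 35
patient=Mira: ✗
patient=Uma: ✗
patient=Zane: ✓ → 78
patient=Yara: ✗
patient=Quinn: ✓ → 39
patient=Noor: ✓ → 33
icu_avg = (95 + 3 + 79 + 56 + 30 + 35 + 78 + 39 + 33) / 9 = 49.7777777778
—
[triage_sum: triage >= 1 and ward in ('SURG', 'ER')]
patient=Carmen: ✗
patient=Vik: ✓ → 95
patient=Bob: ✓ → 3
patient=Omar: ✗
patient=Alice: ✓ → 56
patient=Tara: ✗
patient=Priya: ✓ → 39
patient=Rosa: ✗
patient=Mira: ✓ → 26
patient=Uma: ✓ → 4
patient=Zane: ✓ → 78
patient=Yara: ✗
patient=Quinn: ✗
patient=Noor: ✗
triage_sum = 95 + 3 + 56 + 39 + 26 + 4 + 78 = 301
—
[systolic_avg: systolic > 134 or triage = 4]
patient=Carmen: ✗
patient=Vik: ✗
patient=Bob: ✗
patient=Omar: ✓ → 79
patient=Alice: ✗
patient=Tara: ✓ → 30
patient=Priya: ✓ → 39
patient=Rosa: ✓ → 35
patient=Mira: ✓ → 26
patient=Uma: ✓ → 4
patient=Zane: ✓ → 78
patient=Yara: ✓ → 24
patient=Quinn: ✗
patient=Noor: ✓ → 33
systolic_avg = (79 + 30 + 39 + 35 + 26 + 4 + 78 + 24 + 33) / 9 = 38.6666666667

icu_avg=49.7777777778, triage_sum=301, systolic_avg=38.6666666667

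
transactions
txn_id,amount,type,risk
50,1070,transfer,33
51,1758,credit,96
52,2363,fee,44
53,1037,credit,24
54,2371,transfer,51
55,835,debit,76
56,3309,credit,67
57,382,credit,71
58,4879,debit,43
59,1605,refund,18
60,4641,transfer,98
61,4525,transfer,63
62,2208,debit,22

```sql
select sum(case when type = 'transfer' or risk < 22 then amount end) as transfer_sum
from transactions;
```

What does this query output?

txn_id=50: ✓ → 1070
txn_id=51: ✗
txn_id=52: ✗
txn_id=53: ✗
txn_id=54: ✓ → 2371
txn_id=55: ✗
txn_id=56: ✗
txn_id=57: ✗
txn_id=58: ✗
txn_id=59: ✓ → 1605
txn_id=60: ✓ → 4641
txn_id=61: ✓ → 4525
txn_id=62: ✗
transfer_sum = 1070 + 2371 + 1605 + 4641 + 4525 = 14212

14212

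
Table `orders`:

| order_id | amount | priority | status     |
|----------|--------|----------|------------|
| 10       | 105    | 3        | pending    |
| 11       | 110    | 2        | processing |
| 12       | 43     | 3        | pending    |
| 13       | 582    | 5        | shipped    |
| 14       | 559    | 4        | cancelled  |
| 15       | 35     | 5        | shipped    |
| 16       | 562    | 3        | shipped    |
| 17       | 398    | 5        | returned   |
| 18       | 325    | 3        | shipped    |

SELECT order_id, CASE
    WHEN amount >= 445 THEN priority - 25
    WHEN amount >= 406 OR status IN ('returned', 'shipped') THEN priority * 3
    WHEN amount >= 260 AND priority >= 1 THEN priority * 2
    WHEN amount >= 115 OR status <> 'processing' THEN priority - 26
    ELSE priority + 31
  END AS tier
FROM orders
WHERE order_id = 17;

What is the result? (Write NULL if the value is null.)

order_id = 17: amount=398, priority=5, status=returned.
amount >= 445 → false
amount >= 406 OR status IN ('returned', 'shipped') → true → 15

15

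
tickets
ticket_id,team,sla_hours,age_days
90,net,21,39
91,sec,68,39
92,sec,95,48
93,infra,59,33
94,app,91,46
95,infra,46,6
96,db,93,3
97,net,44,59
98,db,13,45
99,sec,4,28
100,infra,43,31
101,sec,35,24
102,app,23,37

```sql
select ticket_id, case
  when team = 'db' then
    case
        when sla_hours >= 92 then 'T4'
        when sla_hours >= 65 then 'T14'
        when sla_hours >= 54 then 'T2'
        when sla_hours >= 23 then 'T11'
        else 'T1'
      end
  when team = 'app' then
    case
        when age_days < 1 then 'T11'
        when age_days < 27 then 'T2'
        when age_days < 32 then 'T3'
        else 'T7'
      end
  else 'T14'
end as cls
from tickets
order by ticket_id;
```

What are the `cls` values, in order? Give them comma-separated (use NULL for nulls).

ticket_id=90: team='net' → outer ELSE → T14
ticket_id=91: team='sec' → outer ELSE → T14
ticket_id=92: team='sec' → outer ELSE → T14
ticket_id=93: team='infra' → outer ELSE → T14
ticket_id=94: team='app' → inner[ELSE] → T7
ticket_id=95: team='infra' → outer ELSE → T14
ticket_id=96: team='db' → inner[sla_hours >= 92] → T4
ticket_id=97: team='net' → outer ELSE → T14
ticket_id=98: team='db' → inner[ELSE] → T1
ticket_id=99: team='sec' → outer ELSE → T14
ticket_id=100: team='infra' → outer ELSE → T14
ticket_id=101: team='sec' → outer ELSE → T14
ticket_id=102: team='app' → inner[ELSE] → T7

T14, T14, T14, T14, T7, T14, T4, T14, T1, T14, T14, T14, T7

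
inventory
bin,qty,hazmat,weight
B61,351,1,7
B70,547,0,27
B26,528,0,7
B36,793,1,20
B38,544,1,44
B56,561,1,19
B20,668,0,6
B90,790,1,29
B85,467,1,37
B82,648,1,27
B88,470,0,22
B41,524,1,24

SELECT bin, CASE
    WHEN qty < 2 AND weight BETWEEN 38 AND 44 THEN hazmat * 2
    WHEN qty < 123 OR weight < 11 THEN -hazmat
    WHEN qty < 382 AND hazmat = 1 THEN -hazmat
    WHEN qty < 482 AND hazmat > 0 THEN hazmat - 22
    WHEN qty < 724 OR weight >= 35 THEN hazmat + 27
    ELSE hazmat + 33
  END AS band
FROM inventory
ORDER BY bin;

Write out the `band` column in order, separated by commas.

0, 0, 34, 28, 28, 28, -1, 27, 28, -21, 27, 34

bin=B20: qty < 123 OR weight < 11 → 0
bin=B26: qty < 123 OR weight < 11 → 0
bin=B36: ELSE → 34
bin=B38: qty < 724 OR weight >= 35 → 28
bin=B41: qty < 724 OR weight >= 35 → 28
bin=B56: qty < 724 OR weight >= 35 → 28
bin=B61: qty < 123 OR weight < 11 → -1
bin=B70: qty < 724 OR weight >= 35 → 27
bin=B82: qty < 724 OR weight >= 35 → 28
bin=B85: qty < 482 AND hazmat > 0 → -21
bin=B88: qty < 724 OR weight >= 35 → 27
bin=B90: ELSE → 34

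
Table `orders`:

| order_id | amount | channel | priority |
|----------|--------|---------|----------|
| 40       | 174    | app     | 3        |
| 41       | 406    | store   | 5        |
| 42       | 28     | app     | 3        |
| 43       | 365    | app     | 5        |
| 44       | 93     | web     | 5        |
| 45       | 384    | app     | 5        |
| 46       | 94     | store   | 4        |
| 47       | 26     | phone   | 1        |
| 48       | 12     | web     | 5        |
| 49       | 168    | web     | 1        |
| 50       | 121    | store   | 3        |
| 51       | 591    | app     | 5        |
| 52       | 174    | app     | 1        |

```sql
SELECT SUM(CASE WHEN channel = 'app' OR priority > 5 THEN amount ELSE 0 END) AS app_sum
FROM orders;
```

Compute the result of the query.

1716

order_id=40: ✓ → 174
order_id=41: ✗
order_id=42: ✓ → 28
order_id=43: ✓ → 365
order_id=44: ✗
order_id=45: ✓ → 384
order_id=46: ✗
order_id=47: ✗
order_id=48: ✗
order_id=49: ✗
order_id=50: ✗
order_id=51: ✓ → 591
order_id=52: ✓ → 174
app_sum = 174 + 28 + 365 + 384 + 591 + 174 = 1716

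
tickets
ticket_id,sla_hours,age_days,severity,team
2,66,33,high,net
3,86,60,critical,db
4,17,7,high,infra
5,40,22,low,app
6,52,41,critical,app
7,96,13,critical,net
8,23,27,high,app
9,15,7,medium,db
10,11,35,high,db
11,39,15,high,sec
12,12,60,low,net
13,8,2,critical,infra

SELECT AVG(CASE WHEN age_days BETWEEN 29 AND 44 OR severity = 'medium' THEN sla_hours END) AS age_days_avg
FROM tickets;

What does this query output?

ticket_id=2: ✓ → 66
ticket_id=3: ✗
ticket_id=4: ✗
ticket_id=5: ✗
ticket_id=6: ✓ → 52
ticket_id=7: ✗
ticket_id=8: ✗
ticket_id=9: ✓ → 15
ticket_id=10: ✓ → 11
ticket_id=11: ✗
ticket_id=12: ✗
ticket_id=13: ✗
age_days_avg = (66 + 52 + 15 + 11) / 4 = 36

36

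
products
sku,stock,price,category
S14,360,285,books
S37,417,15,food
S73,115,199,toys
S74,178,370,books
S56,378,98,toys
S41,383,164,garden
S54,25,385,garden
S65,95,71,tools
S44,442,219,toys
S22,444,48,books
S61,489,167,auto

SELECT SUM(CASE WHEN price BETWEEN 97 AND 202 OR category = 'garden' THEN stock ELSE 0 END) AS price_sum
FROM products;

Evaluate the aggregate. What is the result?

sku=S14: ✗
sku=S37: ✗
sku=S73: ✓ → 115
sku=S74: ✗
sku=S56: ✓ → 378
sku=S41: ✓ → 383
sku=S54: ✓ → 25
sku=S65: ✗
sku=S44: ✗
sku=S22: ✗
sku=S61: ✓ → 489
price_sum = 115 + 378 + 383 + 25 + 489 = 1390

1390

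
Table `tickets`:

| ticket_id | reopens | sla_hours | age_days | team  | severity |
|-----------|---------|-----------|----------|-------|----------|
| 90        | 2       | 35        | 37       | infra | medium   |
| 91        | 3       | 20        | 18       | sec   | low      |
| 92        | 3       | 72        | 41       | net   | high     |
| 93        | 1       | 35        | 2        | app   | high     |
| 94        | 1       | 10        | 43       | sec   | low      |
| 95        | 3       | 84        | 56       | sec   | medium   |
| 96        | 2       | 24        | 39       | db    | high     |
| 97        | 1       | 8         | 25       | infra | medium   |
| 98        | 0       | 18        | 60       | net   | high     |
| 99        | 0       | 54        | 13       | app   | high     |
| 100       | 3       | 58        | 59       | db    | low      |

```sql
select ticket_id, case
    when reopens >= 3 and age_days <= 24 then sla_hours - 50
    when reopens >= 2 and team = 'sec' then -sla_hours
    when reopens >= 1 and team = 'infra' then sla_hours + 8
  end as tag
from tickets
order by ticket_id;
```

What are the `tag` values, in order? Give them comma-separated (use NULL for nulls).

ticket_id=90: reopens >= 1 and team = 'infra' → 43
ticket_id=91: reopens >= 3 and age_days <= 24 → -30
ticket_id=92: (no match → NULL) → NULL
ticket_id=93: (no match → NULL) → NULL
ticket_id=94: (no match → NULL) → NULL
ticket_id=95: reopens >= 2 and team = 'sec' → -84
ticket_id=96: (no match → NULL) → NULL
ticket_id=97: reopens >= 1 and team = 'infra' → 16
ticket_id=98: (no match → NULL) → NULL
ticket_id=99: (no match → NULL) → NULL
ticket_id=100: (no match → NULL) → NULL

43, -30, NULL, NULL, NULL, -84, NULL, 16, NULL, NULL, NULL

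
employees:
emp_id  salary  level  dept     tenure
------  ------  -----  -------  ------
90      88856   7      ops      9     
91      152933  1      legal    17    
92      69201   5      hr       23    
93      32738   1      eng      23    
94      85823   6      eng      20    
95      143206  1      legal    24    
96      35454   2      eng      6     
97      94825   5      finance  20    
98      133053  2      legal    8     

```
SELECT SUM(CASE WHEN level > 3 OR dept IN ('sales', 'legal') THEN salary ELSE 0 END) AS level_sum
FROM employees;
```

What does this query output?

767897

emp_id=90: ✓ → 88856
emp_id=91: ✓ → 152933
emp_id=92: ✓ → 69201
emp_id=93: ✗
emp_id=94: ✓ → 85823
emp_id=95: ✓ → 143206
emp_id=96: ✗
emp_id=97: ✓ → 94825
emp_id=98: ✓ → 133053
level_sum = 88856 + 152933 + 69201 + 85823 + 143206 + 94825 + 133053 = 767897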